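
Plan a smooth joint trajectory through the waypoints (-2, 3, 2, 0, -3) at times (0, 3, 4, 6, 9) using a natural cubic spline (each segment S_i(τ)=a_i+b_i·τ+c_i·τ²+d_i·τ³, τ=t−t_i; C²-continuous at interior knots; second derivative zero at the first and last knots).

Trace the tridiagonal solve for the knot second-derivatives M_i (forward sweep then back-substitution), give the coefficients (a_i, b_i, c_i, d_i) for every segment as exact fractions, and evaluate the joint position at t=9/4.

  seg 0: a=-2 b=589/219 c=0 d=-224/1971
  seg 1: a=3 b=-83/219 c=-224/219 d=88/219
  seg 2: a=2 b=-89/73 c=40/219 d=-8/219
  seg 3: a=0 b=-203/219 c=-8/219 d=8/1971
S(9/4) = 805/292

Δ: Δ0=5/3, Δ1=-1, Δ2=-1, Δ3=-1
row 1: diag=8, rhs=-16; c'=1/8, d'=-2
row 2: denom=6−1·1/8=47/8; d'=(0−1·-2)/(47/8)=16/47
row 3: denom=10−2·16/47=438/47; d'=(0−2·16/47)/(438/47)=-16/219
back: M3=-16/219
back: M2=16/47−16/47·-16/219=80/219
back: M1=-2−1/8·80/219=-448/219
M: M0=0, M1=-448/219, M2=80/219, M3=-16/219, M4=0
seg 0: a=-2, c=M0/2=0, d=(M1−M0)/(6·3)=-224/1971, b=Δ0−h0·(2M0+M1)/6=589/219
seg 1: a=3, c=M1/2=-224/219, d=(M2−M1)/(6·1)=88/219, b=Δ1−h1·(2M1+M2)/6=-83/219
seg 2: a=2, c=M2/2=40/219, d=(M3−M2)/(6·2)=-8/219, b=Δ2−h2·(2M2+M3)/6=-89/73
seg 3: a=0, c=M3/2=-8/219, d=(M4−M3)/(6·3)=8/1971, b=Δ3−h3·(2M3+M4)/6=-203/219
t_q=9/4 → seg 0, τ=9/4; S=-2+589/219·τ+0·τ²+-224/1971·τ³=805/292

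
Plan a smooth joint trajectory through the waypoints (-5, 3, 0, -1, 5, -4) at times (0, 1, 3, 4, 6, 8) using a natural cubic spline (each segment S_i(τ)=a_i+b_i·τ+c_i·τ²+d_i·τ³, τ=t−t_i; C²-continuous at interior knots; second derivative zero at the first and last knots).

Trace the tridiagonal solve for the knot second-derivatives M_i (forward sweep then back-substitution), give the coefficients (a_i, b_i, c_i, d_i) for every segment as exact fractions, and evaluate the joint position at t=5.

  seg 0: a=-5 b=6631/680 c=0 d=-1191/680
  seg 1: a=3 b=1529/340 c=-3573/680 d=767/680
  seg 2: a=0 b=-203/68 c=1029/680 d=321/680
  seg 3: a=-1 b=991/680 c=249/85 d=-587/544
  seg 4: a=5 b=77/340 c=-4821/1360 d=1607/2720
S(5) = 6277/2720

Δ: Δ0=8, Δ1=-3/2, Δ2=-1, Δ3=3, Δ4=-9/2
row 1: diag=6, rhs=-57; c'=1/3, d'=-19/2
row 2: denom=6−2·1/3=16/3; d'=(3−2·-19/2)/(16/3)=33/8
row 3: denom=6−1·3/16=93/16; d'=(24−1·33/8)/(93/16)=106/31
row 4: denom=8−2·32/93=680/93; d'=(-45−2·106/31)/(680/93)=-4821/680
back: M4=-4821/680
back: M3=106/31−32/93·-4821/680=498/85
back: M2=33/8−3/16·498/85=1029/340
back: M1=-19/2−1/3·1029/340=-3573/340
M: M0=0, M1=-3573/340, M2=1029/340, M3=498/85, M4=-4821/680, M5=0
seg 0: a=-5, c=M0/2=0, d=(M1−M0)/(6·1)=-1191/680, b=Δ0−h0·(2M0+M1)/6=6631/680
seg 1: a=3, c=M1/2=-3573/680, d=(M2−M1)/(6·2)=767/680, b=Δ1−h1·(2M1+M2)/6=1529/340
seg 2: a=0, c=M2/2=1029/680, d=(M3−M2)/(6·1)=321/680, b=Δ2−h2·(2M2+M3)/6=-203/68
seg 3: a=-1, c=M3/2=249/85, d=(M4−M3)/(6·2)=-587/544, b=Δ3−h3·(2M3+M4)/6=991/680
seg 4: a=5, c=M4/2=-4821/1360, d=(M5−M4)/(6·2)=1607/2720, b=Δ4−h4·(2M4+M5)/6=77/340
t_q=5 → seg 3, τ=1; S=-1+991/680·τ+249/85·τ²+-587/544·τ³=6277/2720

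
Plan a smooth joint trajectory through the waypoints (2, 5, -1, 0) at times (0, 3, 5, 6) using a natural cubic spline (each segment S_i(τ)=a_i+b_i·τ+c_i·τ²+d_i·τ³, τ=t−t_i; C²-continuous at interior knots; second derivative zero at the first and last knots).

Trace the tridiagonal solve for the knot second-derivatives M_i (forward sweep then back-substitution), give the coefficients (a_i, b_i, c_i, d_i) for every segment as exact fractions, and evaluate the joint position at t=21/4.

  seg 0: a=2 b=19/7 c=0 d=-4/21
  seg 1: a=5 b=-17/7 c=-12/7 d=5/7
  seg 2: a=-1 b=-5/7 c=18/7 d=-6/7
S(21/4) = -33/32

Δ: Δ0=1, Δ1=-3, Δ2=1
row 1: diag=10, rhs=-24; c'=1/5, d'=-12/5
row 2: denom=6−2·1/5=28/5; d'=(24−2·-12/5)/(28/5)=36/7
back: M2=36/7
back: M1=-12/5−1/5·36/7=-24/7
M: M0=0, M1=-24/7, M2=36/7, M3=0
seg 0: a=2, c=M0/2=0, d=(M1−M0)/(6·3)=-4/21, b=Δ0−h0·(2M0+M1)/6=19/7
seg 1: a=5, c=M1/2=-12/7, d=(M2−M1)/(6·2)=5/7, b=Δ1−h1·(2M1+M2)/6=-17/7
seg 2: a=-1, c=M2/2=18/7, d=(M3−M2)/(6·1)=-6/7, b=Δ2−h2·(2M2+M3)/6=-5/7
t_q=21/4 → seg 2, τ=1/4; S=-1+-5/7·τ+18/7·τ²+-6/7·τ³=-33/32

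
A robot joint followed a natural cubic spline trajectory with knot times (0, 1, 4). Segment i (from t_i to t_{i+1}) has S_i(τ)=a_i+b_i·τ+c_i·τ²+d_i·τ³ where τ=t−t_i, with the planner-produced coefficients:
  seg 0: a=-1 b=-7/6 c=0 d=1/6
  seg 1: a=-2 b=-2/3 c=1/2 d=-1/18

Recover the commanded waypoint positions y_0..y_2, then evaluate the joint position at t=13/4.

y_0 = S_0(0) = a_0 = -1
y_1 = S_1(0) = a_1 = -2
y_2 = S_1(3) = -1
t_q=13/4 is in segment 1 (τ=9/4); S_1(τ)=-205/128

y_0=-1 y_1=-2 y_2=-1
S(13/4) = -205/128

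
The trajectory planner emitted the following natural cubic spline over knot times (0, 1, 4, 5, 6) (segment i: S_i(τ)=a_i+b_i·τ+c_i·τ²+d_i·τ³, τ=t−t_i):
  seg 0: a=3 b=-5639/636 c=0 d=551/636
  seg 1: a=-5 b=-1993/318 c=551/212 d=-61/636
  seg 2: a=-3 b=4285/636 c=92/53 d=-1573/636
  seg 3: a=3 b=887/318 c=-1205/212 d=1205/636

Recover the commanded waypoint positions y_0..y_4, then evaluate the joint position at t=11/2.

y_0=3 y_1=-5 y_2=-3 y_3=3 y_4=2
S(11/2) = 5445/1696

y_0 = S_0(0) = a_0 = 3
y_1 = S_1(0) = a_1 = -5
y_2 = S_2(0) = a_2 = -3
y_3 = S_3(0) = a_3 = 3
y_4 = S_3(1) = 2
t_q=11/2 is in segment 3 (τ=1/2); S_3(τ)=5445/1696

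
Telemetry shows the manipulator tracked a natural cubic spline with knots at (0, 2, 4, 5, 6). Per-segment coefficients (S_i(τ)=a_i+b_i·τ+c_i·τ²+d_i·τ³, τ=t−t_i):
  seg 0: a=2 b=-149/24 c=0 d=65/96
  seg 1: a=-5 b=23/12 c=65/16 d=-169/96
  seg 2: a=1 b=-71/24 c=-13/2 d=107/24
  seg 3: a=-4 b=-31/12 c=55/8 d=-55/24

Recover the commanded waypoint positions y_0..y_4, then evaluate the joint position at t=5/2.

y_0=2 y_1=-5 y_2=1 y_3=-4 y_4=-2
S(5/2) = -831/256

y_0 = S_0(0) = a_0 = 2
y_1 = S_1(0) = a_1 = -5
y_2 = S_2(0) = a_2 = 1
y_3 = S_3(0) = a_3 = -4
y_4 = S_3(1) = -2
t_q=5/2 is in segment 1 (τ=1/2); S_1(τ)=-831/256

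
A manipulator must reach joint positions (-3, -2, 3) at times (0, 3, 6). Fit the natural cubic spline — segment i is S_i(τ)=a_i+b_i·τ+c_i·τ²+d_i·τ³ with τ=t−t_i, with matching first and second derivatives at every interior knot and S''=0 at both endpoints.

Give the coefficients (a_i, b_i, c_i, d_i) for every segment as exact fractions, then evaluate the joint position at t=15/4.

  seg 0: a=-3 b=0 c=0 d=1/27
  seg 1: a=-2 b=1 c=1/3 d=-1/27
S(15/4) = -69/64

Δ: Δ0=1/3, Δ1=5/3
row 1: diag=12, rhs=8; c'=1/4, d'=2/3
back: M1=2/3
M: M0=0, M1=2/3, M2=0
seg 0: a=-3, c=M0/2=0, d=(M1−M0)/(6·3)=1/27, b=Δ0−h0·(2M0+M1)/6=0
seg 1: a=-2, c=M1/2=1/3, d=(M2−M1)/(6·3)=-1/27, b=Δ1−h1·(2M1+M2)/6=1
t_q=15/4 → seg 1, τ=3/4; S=-2+1·τ+1/3·τ²+-1/27·τ³=-69/64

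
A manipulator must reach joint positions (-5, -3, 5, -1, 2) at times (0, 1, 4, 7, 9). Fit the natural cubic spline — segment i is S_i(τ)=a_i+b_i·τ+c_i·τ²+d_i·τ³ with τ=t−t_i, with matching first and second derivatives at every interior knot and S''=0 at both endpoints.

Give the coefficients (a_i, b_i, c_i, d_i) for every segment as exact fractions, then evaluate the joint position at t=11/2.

Δ: Δ0=2, Δ1=8/3, Δ2=-2, Δ3=3/2
row 1: diag=8, rhs=4; c'=3/8, d'=1/2
row 2: denom=12−3·3/8=87/8; d'=(-28−3·1/2)/(87/8)=-236/87
row 3: denom=10−3·8/29=266/29; d'=(21−3·-236/87)/(266/29)=845/266
back: M3=845/266
back: M2=-236/87−8/29·845/266=-1432/399
back: M1=1/2−3/8·-1432/399=491/266
M: M0=0, M1=491/266, M2=-1432/399, M3=845/266, M4=0
seg 0: a=-5, c=M0/2=0, d=(M1−M0)/(6·1)=491/1596, b=Δ0−h0·(2M0+M1)/6=2701/1596
seg 1: a=-3, c=M1/2=491/532, d=(M2−M1)/(6·3)=-4337/14364, b=Δ1−h1·(2M1+M2)/6=2087/798
seg 2: a=5, c=M2/2=-716/399, d=(M3−M2)/(6·3)=5399/14364, b=Δ2−h2·(2M2+M3)/6=1/1596
seg 3: a=-1, c=M3/2=845/532, d=(M4−M3)/(6·2)=-845/3192, b=Δ3−h3·(2M3+M4)/6=-493/798
t_q=11/2 → seg 2, τ=3/2; S=5+1/1596·τ+-716/399·τ²+5399/14364·τ³=1357/608

  seg 0: a=-5 b=2701/1596 c=0 d=491/1596
  seg 1: a=-3 b=2087/798 c=491/532 d=-4337/14364
  seg 2: a=5 b=1/1596 c=-716/399 d=5399/14364
  seg 3: a=-1 b=-493/798 c=845/532 d=-845/3192
S(11/2) = 1357/608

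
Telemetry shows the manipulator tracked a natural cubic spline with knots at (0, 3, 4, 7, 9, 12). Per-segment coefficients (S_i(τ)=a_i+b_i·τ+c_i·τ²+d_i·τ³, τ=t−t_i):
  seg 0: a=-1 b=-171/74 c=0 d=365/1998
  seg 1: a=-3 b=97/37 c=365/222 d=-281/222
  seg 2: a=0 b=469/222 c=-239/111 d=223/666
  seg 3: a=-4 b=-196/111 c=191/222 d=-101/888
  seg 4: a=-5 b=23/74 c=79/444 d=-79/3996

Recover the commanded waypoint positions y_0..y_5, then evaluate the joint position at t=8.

y_0=-1 y_1=-3 y_2=0 y_3=-4 y_4=-5 y_5=-3
S(8) = -4457/888

y_0 = S_0(0) = a_0 = -1
y_1 = S_1(0) = a_1 = -3
y_2 = S_2(0) = a_2 = 0
y_3 = S_3(0) = a_3 = -4
y_4 = S_4(0) = a_4 = -5
y_5 = S_4(3) = -3
t_q=8 is in segment 3 (τ=1); S_3(τ)=-4457/888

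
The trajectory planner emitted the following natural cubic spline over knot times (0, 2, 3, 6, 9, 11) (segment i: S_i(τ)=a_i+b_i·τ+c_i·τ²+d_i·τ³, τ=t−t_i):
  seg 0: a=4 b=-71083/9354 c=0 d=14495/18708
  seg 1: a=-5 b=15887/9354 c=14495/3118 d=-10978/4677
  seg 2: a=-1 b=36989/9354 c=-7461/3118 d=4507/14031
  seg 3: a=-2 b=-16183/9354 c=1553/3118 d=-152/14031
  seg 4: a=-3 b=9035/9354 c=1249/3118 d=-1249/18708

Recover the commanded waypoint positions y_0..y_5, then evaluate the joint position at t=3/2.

y_0=4 y_1=-5 y_2=-1 y_3=-2 y_4=-3 y_5=0
S(3/2) = -238657/49888

y_0 = S_0(0) = a_0 = 4
y_1 = S_1(0) = a_1 = -5
y_2 = S_2(0) = a_2 = -1
y_3 = S_3(0) = a_3 = -2
y_4 = S_4(0) = a_4 = -3
y_5 = S_4(2) = 0
t_q=3/2 is in segment 0 (τ=3/2); S_0(τ)=-238657/49888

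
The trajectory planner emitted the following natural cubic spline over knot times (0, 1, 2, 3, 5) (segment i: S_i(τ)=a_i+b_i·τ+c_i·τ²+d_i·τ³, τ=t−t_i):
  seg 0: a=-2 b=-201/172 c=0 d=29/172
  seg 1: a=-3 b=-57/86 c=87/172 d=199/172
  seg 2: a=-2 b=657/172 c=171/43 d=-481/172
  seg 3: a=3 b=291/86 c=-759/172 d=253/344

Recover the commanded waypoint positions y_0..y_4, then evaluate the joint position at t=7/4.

y_0=-2 y_1=-3 y_2=-2 y_3=3 y_4=-2
S(7/4) = -29991/11008

y_0 = S_0(0) = a_0 = -2
y_1 = S_1(0) = a_1 = -3
y_2 = S_2(0) = a_2 = -2
y_3 = S_3(0) = a_3 = 3
y_4 = S_3(2) = -2
t_q=7/4 is in segment 1 (τ=3/4); S_1(τ)=-29991/11008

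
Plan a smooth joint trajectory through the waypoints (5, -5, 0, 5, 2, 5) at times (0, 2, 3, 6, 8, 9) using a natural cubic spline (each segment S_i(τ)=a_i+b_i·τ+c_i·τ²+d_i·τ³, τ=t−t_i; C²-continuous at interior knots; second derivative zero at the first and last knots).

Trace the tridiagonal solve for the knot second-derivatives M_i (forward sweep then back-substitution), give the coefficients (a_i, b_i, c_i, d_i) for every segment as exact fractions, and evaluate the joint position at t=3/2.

  seg 0: a=5 b=-14719/1731 c=0 d=1516/1731
  seg 1: a=-5 b=3473/1731 c=3032/577 d=-3914/1731
  seg 2: a=0 b=9923/1731 c=-882/577 d=100/1731
  seg 3: a=5 b=-3253/1731 c=-582/577 d=8297/13848
  seg 4: a=2 b=4417/3462 c=5969/2308 d=-5969/6924
S(3/2) = -2769/577

Δ: Δ0=-5, Δ1=5, Δ2=5/3, Δ3=-3/2, Δ4=3
row 1: diag=6, rhs=60; c'=1/6, d'=10
row 2: denom=8−1·1/6=47/6; d'=(-20−1·10)/(47/6)=-180/47
row 3: denom=10−3·18/47=416/47; d'=(-19−3·-180/47)/(416/47)=-353/416
row 4: denom=6−2·47/208=577/104; d'=(27−2·-353/416)/(577/104)=5969/1154
back: M4=5969/1154
back: M3=-353/416−47/208·5969/1154=-1164/577
back: M2=-180/47−18/47·-1164/577=-1764/577
back: M1=10−1/6·-1764/577=6064/577
M: M0=0, M1=6064/577, M2=-1764/577, M3=-1164/577, M4=5969/1154, M5=0
seg 0: a=5, c=M0/2=0, d=(M1−M0)/(6·2)=1516/1731, b=Δ0−h0·(2M0+M1)/6=-14719/1731
seg 1: a=-5, c=M1/2=3032/577, d=(M2−M1)/(6·1)=-3914/1731, b=Δ1−h1·(2M1+M2)/6=3473/1731
seg 2: a=0, c=M2/2=-882/577, d=(M3−M2)/(6·3)=100/1731, b=Δ2−h2·(2M2+M3)/6=9923/1731
seg 3: a=5, c=M3/2=-582/577, d=(M4−M3)/(6·2)=8297/13848, b=Δ3−h3·(2M3+M4)/6=-3253/1731
seg 4: a=2, c=M4/2=5969/2308, d=(M5−M4)/(6·1)=-5969/6924, b=Δ4−h4·(2M4+M5)/6=4417/3462
t_q=3/2 → seg 0, τ=3/2; S=5+-14719/1731·τ+0·τ²+1516/1731·τ³=-2769/577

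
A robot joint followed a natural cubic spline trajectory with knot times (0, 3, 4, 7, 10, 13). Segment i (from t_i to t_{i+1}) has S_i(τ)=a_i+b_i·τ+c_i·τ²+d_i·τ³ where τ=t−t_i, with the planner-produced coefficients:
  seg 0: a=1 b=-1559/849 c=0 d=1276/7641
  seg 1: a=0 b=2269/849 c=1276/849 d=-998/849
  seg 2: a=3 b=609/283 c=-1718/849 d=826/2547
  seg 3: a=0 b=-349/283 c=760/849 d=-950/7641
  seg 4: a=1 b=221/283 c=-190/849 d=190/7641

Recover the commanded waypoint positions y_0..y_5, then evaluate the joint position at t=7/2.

y_0=1 y_1=0 y_2=3 y_3=0 y_4=1 y_5=2
S(7/2) = 5315/3396

y_0 = S_0(0) = a_0 = 1
y_1 = S_1(0) = a_1 = 0
y_2 = S_2(0) = a_2 = 3
y_3 = S_3(0) = a_3 = 0
y_4 = S_4(0) = a_4 = 1
y_5 = S_4(3) = 2
t_q=7/2 is in segment 1 (τ=1/2); S_1(τ)=5315/3396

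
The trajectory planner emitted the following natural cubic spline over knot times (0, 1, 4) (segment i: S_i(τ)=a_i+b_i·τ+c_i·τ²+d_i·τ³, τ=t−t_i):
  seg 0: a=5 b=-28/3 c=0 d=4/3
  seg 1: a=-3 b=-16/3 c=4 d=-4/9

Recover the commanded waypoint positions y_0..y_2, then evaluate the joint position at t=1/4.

y_0 = S_0(0) = a_0 = 5
y_1 = S_1(0) = a_1 = -3
y_2 = S_1(3) = 5
t_q=1/4 is in segment 0 (τ=1/4); S_0(τ)=43/16

y_0=5 y_1=-3 y_2=5
S(1/4) = 43/16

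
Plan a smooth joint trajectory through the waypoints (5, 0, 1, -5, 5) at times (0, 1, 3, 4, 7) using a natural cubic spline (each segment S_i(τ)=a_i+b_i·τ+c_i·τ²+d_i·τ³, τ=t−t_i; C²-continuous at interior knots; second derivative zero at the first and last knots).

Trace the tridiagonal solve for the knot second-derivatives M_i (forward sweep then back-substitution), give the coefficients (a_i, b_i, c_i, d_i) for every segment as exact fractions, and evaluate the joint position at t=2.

  seg 0: a=5 b=-9787/1500 c=0 d=2287/1500
  seg 1: a=0 b=-1463/750 c=2287/500 d=-5023/3000
  seg 2: a=1 b=-281/75 c=-684/125 d=1207/375
  seg 3: a=-5 b=-1888/375 c=523/125 d=-523/1125
S(2) = 949/1000

Δ: Δ0=-5, Δ1=1/2, Δ2=-6, Δ3=10/3
row 1: diag=6, rhs=33; c'=1/3, d'=11/2
row 2: denom=6−2·1/3=16/3; d'=(-39−2·11/2)/(16/3)=-75/8
row 3: denom=8−1·3/16=125/16; d'=(56−1·-75/8)/(125/16)=1046/125
back: M3=1046/125
back: M2=-75/8−3/16·1046/125=-1368/125
back: M1=11/2−1/3·-1368/125=2287/250
M: M0=0, M1=2287/250, M2=-1368/125, M3=1046/125, M4=0
seg 0: a=5, c=M0/2=0, d=(M1−M0)/(6·1)=2287/1500, b=Δ0−h0·(2M0+M1)/6=-9787/1500
seg 1: a=0, c=M1/2=2287/500, d=(M2−M1)/(6·2)=-5023/3000, b=Δ1−h1·(2M1+M2)/6=-1463/750
seg 2: a=1, c=M2/2=-684/125, d=(M3−M2)/(6·1)=1207/375, b=Δ2−h2·(2M2+M3)/6=-281/75
seg 3: a=-5, c=M3/2=523/125, d=(M4−M3)/(6·3)=-523/1125, b=Δ3−h3·(2M3+M4)/6=-1888/375
t_q=2 → seg 1, τ=1; S=0+-1463/750·τ+2287/500·τ²+-5023/3000·τ³=949/1000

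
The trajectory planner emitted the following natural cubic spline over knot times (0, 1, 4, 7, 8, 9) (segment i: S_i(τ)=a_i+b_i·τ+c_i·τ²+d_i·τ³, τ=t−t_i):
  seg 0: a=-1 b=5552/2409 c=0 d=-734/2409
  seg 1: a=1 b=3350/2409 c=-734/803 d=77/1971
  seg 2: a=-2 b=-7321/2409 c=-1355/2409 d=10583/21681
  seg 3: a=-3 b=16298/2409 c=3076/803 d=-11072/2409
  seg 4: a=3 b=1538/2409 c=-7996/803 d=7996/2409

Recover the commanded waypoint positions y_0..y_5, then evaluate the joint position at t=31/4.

y_0 = S_0(0) = a_0 = -1
y_1 = S_1(0) = a_1 = 1
y_2 = S_2(0) = a_2 = -2
y_3 = S_3(0) = a_3 = -3
y_4 = S_4(0) = a_4 = 3
y_5 = S_4(1) = -3
t_q=31/4 is in segment 3 (τ=3/4); S_3(τ)=7355/3212

y_0=-1 y_1=1 y_2=-2 y_3=-3 y_4=3 y_5=-3
S(31/4) = 7355/3212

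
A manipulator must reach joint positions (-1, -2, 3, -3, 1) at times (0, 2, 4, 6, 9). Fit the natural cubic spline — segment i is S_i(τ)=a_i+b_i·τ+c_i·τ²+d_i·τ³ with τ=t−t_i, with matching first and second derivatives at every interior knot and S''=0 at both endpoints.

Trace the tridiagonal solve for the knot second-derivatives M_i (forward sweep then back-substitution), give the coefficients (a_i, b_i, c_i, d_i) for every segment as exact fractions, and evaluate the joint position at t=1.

Δ: Δ0=-1/2, Δ1=5/2, Δ2=-3, Δ3=4/3
row 1: diag=8, rhs=18; c'=1/4, d'=9/4
row 2: denom=8−2·1/4=15/2; d'=(-33−2·9/4)/(15/2)=-5
row 3: denom=10−2·4/15=142/15; d'=(26−2·-5)/(142/15)=270/71
back: M3=270/71
back: M2=-5−4/15·270/71=-427/71
back: M1=9/4−1/4·-427/71=533/142
M: M0=0, M1=533/142, M2=-427/71, M3=270/71, M4=0
seg 0: a=-1, c=M0/2=0, d=(M1−M0)/(6·2)=533/1704, b=Δ0−h0·(2M0+M1)/6=-373/213
seg 1: a=-2, c=M1/2=533/284, d=(M2−M1)/(6·2)=-1387/1704, b=Δ1−h1·(2M1+M2)/6=853/426
seg 2: a=3, c=M2/2=-427/142, d=(M3−M2)/(6·2)=697/852, b=Δ2−h2·(2M2+M3)/6=-55/213
seg 3: a=-3, c=M3/2=135/71, d=(M4−M3)/(6·3)=-15/71, b=Δ3−h3·(2M3+M4)/6=-526/213
t_q=1 → seg 0, τ=1; S=-1+-373/213·τ+0·τ²+533/1704·τ³=-1385/568

  seg 0: a=-1 b=-373/213 c=0 d=533/1704
  seg 1: a=-2 b=853/426 c=533/284 d=-1387/1704
  seg 2: a=3 b=-55/213 c=-427/142 d=697/852
  seg 3: a=-3 b=-526/213 c=135/71 d=-15/71
S(1) = -1385/568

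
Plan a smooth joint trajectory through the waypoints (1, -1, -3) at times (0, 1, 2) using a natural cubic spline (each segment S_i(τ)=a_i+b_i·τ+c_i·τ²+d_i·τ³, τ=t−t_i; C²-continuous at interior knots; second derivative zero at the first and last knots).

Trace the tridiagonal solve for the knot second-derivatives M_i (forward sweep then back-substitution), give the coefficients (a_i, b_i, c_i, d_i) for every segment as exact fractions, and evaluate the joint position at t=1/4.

  seg 0: a=1 b=-2 c=0 d=0
  seg 1: a=-1 b=-2 c=0 d=0
S(1/4) = 1/2

Δ: Δ0=-2, Δ1=-2
row 1: diag=4, rhs=0; c'=1/4, d'=0
back: M1=0
M: M0=0, M1=0, M2=0
seg 0: a=1, c=M0/2=0, d=(M1−M0)/(6·1)=0, b=Δ0−h0·(2M0+M1)/6=-2
seg 1: a=-1, c=M1/2=0, d=(M2−M1)/(6·1)=0, b=Δ1−h1·(2M1+M2)/6=-2
t_q=1/4 → seg 0, τ=1/4; S=1+-2·τ+0·τ²+0·τ³=1/2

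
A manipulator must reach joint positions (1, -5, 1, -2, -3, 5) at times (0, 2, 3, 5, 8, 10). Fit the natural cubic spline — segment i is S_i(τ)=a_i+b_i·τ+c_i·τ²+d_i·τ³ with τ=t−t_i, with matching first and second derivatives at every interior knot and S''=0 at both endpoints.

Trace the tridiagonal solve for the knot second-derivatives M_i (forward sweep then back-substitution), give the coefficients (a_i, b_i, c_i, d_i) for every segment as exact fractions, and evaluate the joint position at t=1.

  seg 0: a=1 b=-1868/285 c=0 d=1013/1140
  seg 1: a=-5 b=1171/285 c=1013/190 d=-1961/570
  seg 2: a=1 b=2537/570 c=-474/95 d=287/285
  seg 3: a=-2 b=-1951/570 c=20/19 d=-13/1710
  seg 4: a=-3 b=766/285 c=187/190 d=-187/1140
S(1) = -1773/380

Δ: Δ0=-3, Δ1=6, Δ2=-3/2, Δ3=-1/3, Δ4=4
row 1: diag=6, rhs=54; c'=1/6, d'=9
row 2: denom=6−1·1/6=35/6; d'=(-45−1·9)/(35/6)=-324/35
row 3: denom=10−2·12/35=326/35; d'=(7−2·-324/35)/(326/35)=893/326
row 4: denom=10−3·105/326=2945/326; d'=(26−3·893/326)/(2945/326)=187/95
back: M4=187/95
back: M3=893/326−105/326·187/95=40/19
back: M2=-324/35−12/35·40/19=-948/95
back: M1=9−1/6·-948/95=1013/95
M: M0=0, M1=1013/95, M2=-948/95, M3=40/19, M4=187/95, M5=0
seg 0: a=1, c=M0/2=0, d=(M1−M0)/(6·2)=1013/1140, b=Δ0−h0·(2M0+M1)/6=-1868/285
seg 1: a=-5, c=M1/2=1013/190, d=(M2−M1)/(6·1)=-1961/570, b=Δ1−h1·(2M1+M2)/6=1171/285
seg 2: a=1, c=M2/2=-474/95, d=(M3−M2)/(6·2)=287/285, b=Δ2−h2·(2M2+M3)/6=2537/570
seg 3: a=-2, c=M3/2=20/19, d=(M4−M3)/(6·3)=-13/1710, b=Δ3−h3·(2M3+M4)/6=-1951/570
seg 4: a=-3, c=M4/2=187/190, d=(M5−M4)/(6·2)=-187/1140, b=Δ4−h4·(2M4+M5)/6=766/285
t_q=1 → seg 0, τ=1; S=1+-1868/285·τ+0·τ²+1013/1140·τ³=-1773/380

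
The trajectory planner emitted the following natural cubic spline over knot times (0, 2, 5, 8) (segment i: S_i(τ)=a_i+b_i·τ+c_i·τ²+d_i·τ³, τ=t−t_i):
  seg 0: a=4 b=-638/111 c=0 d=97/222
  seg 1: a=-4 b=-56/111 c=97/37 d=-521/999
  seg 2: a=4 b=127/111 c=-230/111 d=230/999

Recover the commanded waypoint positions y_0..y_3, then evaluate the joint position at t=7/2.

y_0 = S_0(0) = a_0 = 4
y_1 = S_1(0) = a_1 = -4
y_2 = S_2(0) = a_2 = 4
y_3 = S_2(3) = -5
t_q=7/2 is in segment 1 (τ=3/2); S_1(τ)=-183/296

y_0=4 y_1=-4 y_2=4 y_3=-5
S(7/2) = -183/296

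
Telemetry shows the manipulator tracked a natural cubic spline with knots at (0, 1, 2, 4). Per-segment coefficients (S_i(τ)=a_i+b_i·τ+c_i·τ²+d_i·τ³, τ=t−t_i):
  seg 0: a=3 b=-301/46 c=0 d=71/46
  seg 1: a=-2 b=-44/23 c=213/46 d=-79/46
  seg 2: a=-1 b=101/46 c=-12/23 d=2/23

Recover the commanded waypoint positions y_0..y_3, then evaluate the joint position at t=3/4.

y_0 = S_0(0) = a_0 = 3
y_1 = S_1(0) = a_1 = -2
y_2 = S_2(0) = a_2 = -1
y_3 = S_2(2) = 2
t_q=3/4 is in segment 0 (τ=3/4); S_0(τ)=-3699/2944

y_0=3 y_1=-2 y_2=-1 y_3=2
S(3/4) = -3699/2944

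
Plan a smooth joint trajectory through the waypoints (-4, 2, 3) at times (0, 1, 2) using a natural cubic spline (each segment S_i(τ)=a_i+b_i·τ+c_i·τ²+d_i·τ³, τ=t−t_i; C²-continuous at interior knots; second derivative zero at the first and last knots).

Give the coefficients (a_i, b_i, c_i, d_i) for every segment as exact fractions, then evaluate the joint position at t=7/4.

Δ: Δ0=6, Δ1=1
row 1: diag=4, rhs=-30; c'=1/4, d'=-15/2
back: M1=-15/2
M: M0=0, M1=-15/2, M2=0
seg 0: a=-4, c=M0/2=0, d=(M1−M0)/(6·1)=-5/4, b=Δ0−h0·(2M0+M1)/6=29/4
seg 1: a=2, c=M1/2=-15/4, d=(M2−M1)/(6·1)=5/4, b=Δ1−h1·(2M1+M2)/6=7/2
t_q=7/4 → seg 1, τ=3/4; S=2+7/2·τ+-15/4·τ²+5/4·τ³=779/256

  seg 0: a=-4 b=29/4 c=0 d=-5/4
  seg 1: a=2 b=7/2 c=-15/4 d=5/4
S(7/4) = 779/256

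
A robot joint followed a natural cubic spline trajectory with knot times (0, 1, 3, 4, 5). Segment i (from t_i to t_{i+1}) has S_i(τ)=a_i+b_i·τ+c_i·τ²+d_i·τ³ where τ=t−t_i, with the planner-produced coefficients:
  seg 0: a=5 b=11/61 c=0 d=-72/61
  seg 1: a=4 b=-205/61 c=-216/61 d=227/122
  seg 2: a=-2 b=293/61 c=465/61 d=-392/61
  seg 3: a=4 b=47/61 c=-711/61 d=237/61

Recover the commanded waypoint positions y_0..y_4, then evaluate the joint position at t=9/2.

y_0=5 y_1=4 y_2=-2 y_3=4 y_4=-3
S(9/2) = 955/488

y_0 = S_0(0) = a_0 = 5
y_1 = S_1(0) = a_1 = 4
y_2 = S_2(0) = a_2 = -2
y_3 = S_3(0) = a_3 = 4
y_4 = S_3(1) = -3
t_q=9/2 is in segment 3 (τ=1/2); S_3(τ)=955/488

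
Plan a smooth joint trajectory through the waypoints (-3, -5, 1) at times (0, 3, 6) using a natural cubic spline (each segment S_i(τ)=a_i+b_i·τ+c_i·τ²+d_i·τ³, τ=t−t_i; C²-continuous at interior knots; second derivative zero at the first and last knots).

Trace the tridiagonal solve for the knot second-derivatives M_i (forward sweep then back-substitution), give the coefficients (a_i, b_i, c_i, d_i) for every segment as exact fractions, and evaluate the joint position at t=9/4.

Δ: Δ0=-2/3, Δ1=2
row 1: diag=12, rhs=16; c'=1/4, d'=4/3
back: M1=4/3
M: M0=0, M1=4/3, M2=0
seg 0: a=-3, c=M0/2=0, d=(M1−M0)/(6·3)=2/27, b=Δ0−h0·(2M0+M1)/6=-4/3
seg 1: a=-5, c=M1/2=2/3, d=(M2−M1)/(6·3)=-2/27, b=Δ1−h1·(2M1+M2)/6=2/3
t_q=9/4 → seg 0, τ=9/4; S=-3+-4/3·τ+0·τ²+2/27·τ³=-165/32

  seg 0: a=-3 b=-4/3 c=0 d=2/27
  seg 1: a=-5 b=2/3 c=2/3 d=-2/27
S(9/4) = -165/32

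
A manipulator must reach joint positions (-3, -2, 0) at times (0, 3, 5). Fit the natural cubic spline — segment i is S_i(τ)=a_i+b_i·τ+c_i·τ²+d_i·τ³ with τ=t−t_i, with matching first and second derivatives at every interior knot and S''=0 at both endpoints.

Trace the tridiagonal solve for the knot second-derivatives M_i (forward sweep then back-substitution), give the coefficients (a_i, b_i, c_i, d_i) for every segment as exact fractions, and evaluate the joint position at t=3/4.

Δ: Δ0=1/3, Δ1=1
row 1: diag=10, rhs=4; c'=1/5, d'=2/5
back: M1=2/5
M: M0=0, M1=2/5, M2=0
seg 0: a=-3, c=M0/2=0, d=(M1−M0)/(6·3)=1/45, b=Δ0−h0·(2M0+M1)/6=2/15
seg 1: a=-2, c=M1/2=1/5, d=(M2−M1)/(6·2)=-1/30, b=Δ1−h1·(2M1+M2)/6=11/15
t_q=3/4 → seg 0, τ=3/4; S=-3+2/15·τ+0·τ²+1/45·τ³=-185/64

  seg 0: a=-3 b=2/15 c=0 d=1/45
  seg 1: a=-2 b=11/15 c=1/5 d=-1/30
S(3/4) = -185/64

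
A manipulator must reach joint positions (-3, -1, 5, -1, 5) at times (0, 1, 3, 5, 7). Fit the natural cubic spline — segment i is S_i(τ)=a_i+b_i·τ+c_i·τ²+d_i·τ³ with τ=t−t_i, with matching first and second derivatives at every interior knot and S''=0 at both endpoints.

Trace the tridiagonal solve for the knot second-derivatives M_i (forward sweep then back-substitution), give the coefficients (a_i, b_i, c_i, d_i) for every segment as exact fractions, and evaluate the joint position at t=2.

  seg 0: a=-3 b=119/82 c=0 d=45/82
  seg 1: a=-1 b=127/41 c=135/82 d=-139/164
  seg 2: a=5 b=-20/41 c=-141/41 d=179/164
  seg 3: a=-1 b=-47/41 c=255/82 d=-85/164
S(2) = 475/164

Δ: Δ0=2, Δ1=3, Δ2=-3, Δ3=3
row 1: diag=6, rhs=6; c'=1/3, d'=1
row 2: denom=8−2·1/3=22/3; d'=(-36−2·1)/(22/3)=-57/11
row 3: denom=8−2·3/11=82/11; d'=(36−2·-57/11)/(82/11)=255/41
back: M3=255/41
back: M2=-57/11−3/11·255/41=-282/41
back: M1=1−1/3·-282/41=135/41
M: M0=0, M1=135/41, M2=-282/41, M3=255/41, M4=0
seg 0: a=-3, c=M0/2=0, d=(M1−M0)/(6·1)=45/82, b=Δ0−h0·(2M0+M1)/6=119/82
seg 1: a=-1, c=M1/2=135/82, d=(M2−M1)/(6·2)=-139/164, b=Δ1−h1·(2M1+M2)/6=127/41
seg 2: a=5, c=M2/2=-141/41, d=(M3−M2)/(6·2)=179/164, b=Δ2−h2·(2M2+M3)/6=-20/41
seg 3: a=-1, c=M3/2=255/82, d=(M4−M3)/(6·2)=-85/164, b=Δ3−h3·(2M3+M4)/6=-47/41
t_q=2 → seg 1, τ=1; S=-1+127/41·τ+135/82·τ²+-139/164·τ³=475/164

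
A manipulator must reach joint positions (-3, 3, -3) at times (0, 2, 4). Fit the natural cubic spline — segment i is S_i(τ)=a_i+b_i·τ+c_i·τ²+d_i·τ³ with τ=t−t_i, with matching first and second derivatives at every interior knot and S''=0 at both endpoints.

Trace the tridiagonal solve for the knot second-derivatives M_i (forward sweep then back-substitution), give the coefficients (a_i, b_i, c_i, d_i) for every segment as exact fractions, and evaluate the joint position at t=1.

Δ: Δ0=3, Δ1=-3
row 1: diag=8, rhs=-36; c'=1/4, d'=-9/2
back: M1=-9/2
M: M0=0, M1=-9/2, M2=0
seg 0: a=-3, c=M0/2=0, d=(M1−M0)/(6·2)=-3/8, b=Δ0−h0·(2M0+M1)/6=9/2
seg 1: a=3, c=M1/2=-9/4, d=(M2−M1)/(6·2)=3/8, b=Δ1−h1·(2M1+M2)/6=0
t_q=1 → seg 0, τ=1; S=-3+9/2·τ+0·τ²+-3/8·τ³=9/8

  seg 0: a=-3 b=9/2 c=0 d=-3/8
  seg 1: a=3 b=0 c=-9/4 d=3/8
S(1) = 9/8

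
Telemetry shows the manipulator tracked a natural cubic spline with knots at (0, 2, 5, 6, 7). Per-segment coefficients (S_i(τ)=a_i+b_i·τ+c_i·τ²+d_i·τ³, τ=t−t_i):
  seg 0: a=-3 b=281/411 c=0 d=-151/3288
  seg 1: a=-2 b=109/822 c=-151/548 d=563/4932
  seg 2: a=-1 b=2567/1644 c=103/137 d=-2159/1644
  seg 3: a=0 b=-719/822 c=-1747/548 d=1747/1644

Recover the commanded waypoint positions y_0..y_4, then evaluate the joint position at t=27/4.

y_0=-3 y_1=-2 y_2=-1 y_3=0 y_4=-3
S(27/4) = -70177/35072

y_0 = S_0(0) = a_0 = -3
y_1 = S_1(0) = a_1 = -2
y_2 = S_2(0) = a_2 = -1
y_3 = S_3(0) = a_3 = 0
y_4 = S_3(1) = -3
t_q=27/4 is in segment 3 (τ=3/4); S_3(τ)=-70177/35072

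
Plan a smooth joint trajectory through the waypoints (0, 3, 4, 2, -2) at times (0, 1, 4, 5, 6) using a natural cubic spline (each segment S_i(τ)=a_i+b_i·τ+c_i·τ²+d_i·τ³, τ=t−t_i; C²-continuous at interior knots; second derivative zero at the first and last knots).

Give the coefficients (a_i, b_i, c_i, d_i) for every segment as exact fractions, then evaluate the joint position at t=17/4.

Δ: Δ0=3, Δ1=1/3, Δ2=-2, Δ3=-4
row 1: diag=8, rhs=-16; c'=3/8, d'=-2
row 2: denom=8−3·3/8=55/8; d'=(-14−3·-2)/(55/8)=-64/55
row 3: denom=4−1·8/55=212/55; d'=(-12−1·-64/55)/(212/55)=-149/53
back: M3=-149/53
back: M2=-64/55−8/55·-149/53=-40/53
back: M1=-2−3/8·-40/53=-91/53
M: M0=0, M1=-91/53, M2=-40/53, M3=-149/53, M4=0
seg 0: a=0, c=M0/2=0, d=(M1−M0)/(6·1)=-91/318, b=Δ0−h0·(2M0+M1)/6=1045/318
seg 1: a=3, c=M1/2=-91/106, d=(M2−M1)/(6·3)=17/318, b=Δ1−h1·(2M1+M2)/6=386/159
seg 2: a=4, c=M2/2=-20/53, d=(M3−M2)/(6·1)=-109/318, b=Δ2−h2·(2M2+M3)/6=-407/318
seg 3: a=2, c=M3/2=-149/106, d=(M4−M3)/(6·1)=149/318, b=Δ3−h3·(2M3+M4)/6=-487/159
t_q=17/4 → seg 2, τ=1/4; S=4+-407/318·τ+-20/53·τ²+-109/318·τ³=24769/6784

  seg 0: a=0 b=1045/318 c=0 d=-91/318
  seg 1: a=3 b=386/159 c=-91/106 d=17/318
  seg 2: a=4 b=-407/318 c=-20/53 d=-109/318
  seg 3: a=2 b=-487/159 c=-149/106 d=149/318
S(17/4) = 24769/6784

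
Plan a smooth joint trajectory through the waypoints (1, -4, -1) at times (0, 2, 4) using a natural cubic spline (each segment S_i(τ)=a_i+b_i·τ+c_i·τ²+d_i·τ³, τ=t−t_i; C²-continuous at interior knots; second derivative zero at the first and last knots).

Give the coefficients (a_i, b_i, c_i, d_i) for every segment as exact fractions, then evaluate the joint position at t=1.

Δ: Δ0=-5/2, Δ1=3/2
row 1: diag=8, rhs=24; c'=1/4, d'=3
back: M1=3
M: M0=0, M1=3, M2=0
seg 0: a=1, c=M0/2=0, d=(M1−M0)/(6·2)=1/4, b=Δ0−h0·(2M0+M1)/6=-7/2
seg 1: a=-4, c=M1/2=3/2, d=(M2−M1)/(6·2)=-1/4, b=Δ1−h1·(2M1+M2)/6=-1/2
t_q=1 → seg 0, τ=1; S=1+-7/2·τ+0·τ²+1/4·τ³=-9/4

  seg 0: a=1 b=-7/2 c=0 d=1/4
  seg 1: a=-4 b=-1/2 c=3/2 d=-1/4
S(1) = -9/4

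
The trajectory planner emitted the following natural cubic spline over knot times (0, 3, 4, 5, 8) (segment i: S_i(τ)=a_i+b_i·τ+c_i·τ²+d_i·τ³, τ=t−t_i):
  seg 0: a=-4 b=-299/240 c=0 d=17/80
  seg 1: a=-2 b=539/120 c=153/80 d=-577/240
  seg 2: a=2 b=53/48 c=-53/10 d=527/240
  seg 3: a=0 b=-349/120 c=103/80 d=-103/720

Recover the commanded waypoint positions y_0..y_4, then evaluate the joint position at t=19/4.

y_0=-4 y_1=-2 y_2=2 y_3=0 y_4=-1
S(19/4) = 3959/5120

y_0 = S_0(0) = a_0 = -4
y_1 = S_1(0) = a_1 = -2
y_2 = S_2(0) = a_2 = 2
y_3 = S_3(0) = a_3 = 0
y_4 = S_3(3) = -1
t_q=19/4 is in segment 2 (τ=3/4); S_2(τ)=3959/5120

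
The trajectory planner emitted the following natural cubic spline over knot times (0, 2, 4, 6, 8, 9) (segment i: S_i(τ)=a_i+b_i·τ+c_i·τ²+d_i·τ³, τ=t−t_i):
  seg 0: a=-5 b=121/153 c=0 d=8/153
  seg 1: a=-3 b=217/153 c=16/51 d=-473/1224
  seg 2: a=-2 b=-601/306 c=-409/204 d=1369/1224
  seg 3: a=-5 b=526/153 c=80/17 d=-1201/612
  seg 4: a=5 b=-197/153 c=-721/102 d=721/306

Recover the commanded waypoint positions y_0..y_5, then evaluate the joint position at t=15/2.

y_0=-5 y_1=-3 y_2=-2 y_3=-5 y_4=5 y_5=-1
S(15/2) = 6727/1632

y_0 = S_0(0) = a_0 = -5
y_1 = S_1(0) = a_1 = -3
y_2 = S_2(0) = a_2 = -2
y_3 = S_3(0) = a_3 = -5
y_4 = S_4(0) = a_4 = 5
y_5 = S_4(1) = -1
t_q=15/2 is in segment 3 (τ=3/2); S_3(τ)=6727/1632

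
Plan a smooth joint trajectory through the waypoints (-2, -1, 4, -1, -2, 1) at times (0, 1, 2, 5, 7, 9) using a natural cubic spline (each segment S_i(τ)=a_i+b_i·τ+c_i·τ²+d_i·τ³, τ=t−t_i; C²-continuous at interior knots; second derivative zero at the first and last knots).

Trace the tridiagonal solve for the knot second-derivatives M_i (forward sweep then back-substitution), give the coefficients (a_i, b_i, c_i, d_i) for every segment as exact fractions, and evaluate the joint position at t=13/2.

  seg 0: a=-2 b=-449/1551 c=0 d=2000/1551
  seg 1: a=-1 b=5551/1551 c=2000/517 d=-3796/1551
  seg 2: a=4 b=6163/1551 c=-1796/517 d=824/1551
  seg 3: a=-1 b=-3917/1551 c=676/517 d=-1829/12408
  seg 4: a=-2 b=2903/3102 c=875/2068 d=-875/12408
S(13/2) = -77549/33088

Δ: Δ0=1, Δ1=5, Δ2=-5/3, Δ3=-1/2, Δ4=3/2
row 1: diag=4, rhs=24; c'=1/4, d'=6
row 2: denom=8−1·1/4=31/4; d'=(-40−1·6)/(31/4)=-184/31
row 3: denom=10−3·12/31=274/31; d'=(7−3·-184/31)/(274/31)=769/274
row 4: denom=8−2·31/137=1034/137; d'=(12−2·769/274)/(1034/137)=875/1034
back: M4=875/1034
back: M3=769/274−31/137·875/1034=1352/517
back: M2=-184/31−12/31·1352/517=-3592/517
back: M1=6−1/4·-3592/517=4000/517
M: M0=0, M1=4000/517, M2=-3592/517, M3=1352/517, M4=875/1034, M5=0
seg 0: a=-2, c=M0/2=0, d=(M1−M0)/(6·1)=2000/1551, b=Δ0−h0·(2M0+M1)/6=-449/1551
seg 1: a=-1, c=M1/2=2000/517, d=(M2−M1)/(6·1)=-3796/1551, b=Δ1−h1·(2M1+M2)/6=5551/1551
seg 2: a=4, c=M2/2=-1796/517, d=(M3−M2)/(6·3)=824/1551, b=Δ2−h2·(2M2+M3)/6=6163/1551
seg 3: a=-1, c=M3/2=676/517, d=(M4−M3)/(6·2)=-1829/12408, b=Δ3−h3·(2M3+M4)/6=-3917/1551
seg 4: a=-2, c=M4/2=875/2068, d=(M5−M4)/(6·2)=-875/12408, b=Δ4−h4·(2M4+M5)/6=2903/3102
t_q=13/2 → seg 3, τ=3/2; S=-1+-3917/1551·τ+676/517·τ²+-1829/12408·τ³=-77549/33088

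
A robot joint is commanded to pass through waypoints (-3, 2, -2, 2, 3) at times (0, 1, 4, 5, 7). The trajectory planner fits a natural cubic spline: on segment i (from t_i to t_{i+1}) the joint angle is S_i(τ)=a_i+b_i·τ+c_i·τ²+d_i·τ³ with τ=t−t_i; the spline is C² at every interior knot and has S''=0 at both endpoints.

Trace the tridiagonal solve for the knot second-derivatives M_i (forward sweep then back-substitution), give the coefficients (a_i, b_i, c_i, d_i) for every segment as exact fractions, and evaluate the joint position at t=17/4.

Δ: Δ0=5, Δ1=-4/3, Δ2=4, Δ3=1/2
row 1: diag=8, rhs=-38; c'=3/8, d'=-19/4
row 2: denom=8−3·3/8=55/8; d'=(32−3·-19/4)/(55/8)=74/11
row 3: denom=6−1·8/55=322/55; d'=(-21−1·74/11)/(322/55)=-1525/322
back: M3=-1525/322
back: M2=74/11−8/55·-1525/322=1194/161
back: M1=-19/4−3/8·1194/161=-2425/322
M: M0=0, M1=-2425/322, M2=1194/161, M3=-1525/322, M4=0
seg 0: a=-3, c=M0/2=0, d=(M1−M0)/(6·1)=-2425/1932, b=Δ0−h0·(2M0+M1)/6=12085/1932
seg 1: a=2, c=M1/2=-2425/644, d=(M2−M1)/(6·3)=4813/5796, b=Δ1−h1·(2M1+M2)/6=2405/966
seg 2: a=-2, c=M2/2=597/161, d=(M3−M2)/(6·1)=-559/276, b=Δ2−h2·(2M2+M3)/6=4477/1932
seg 3: a=2, c=M3/2=-1525/644, d=(M4−M3)/(6·2)=1525/3864, b=Δ3−h3·(2M3+M4)/6=3533/966
t_q=17/4 → seg 2, τ=1/4; S=-2+4477/1932·τ+597/161·τ²+-559/276·τ³=-50307/41216

  seg 0: a=-3 b=12085/1932 c=0 d=-2425/1932
  seg 1: a=2 b=2405/966 c=-2425/644 d=4813/5796
  seg 2: a=-2 b=4477/1932 c=597/161 d=-559/276
  seg 3: a=2 b=3533/966 c=-1525/644 d=1525/3864
S(17/4) = -50307/41216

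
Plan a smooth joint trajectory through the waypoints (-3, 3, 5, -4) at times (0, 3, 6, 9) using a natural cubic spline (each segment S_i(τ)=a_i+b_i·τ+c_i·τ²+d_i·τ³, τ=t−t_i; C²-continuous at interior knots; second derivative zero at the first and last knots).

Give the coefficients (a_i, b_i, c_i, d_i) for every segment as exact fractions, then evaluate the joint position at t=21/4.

  seg 0: a=-3 b=19/9 c=0 d=-1/81
  seg 1: a=3 b=16/9 c=-1/9 d=-7/81
  seg 2: a=5 b=-11/9 c=-8/9 d=8/81
S(21/4) = 349/64

Δ: Δ0=2, Δ1=2/3, Δ2=-3
row 1: diag=12, rhs=-8; c'=1/4, d'=-2/3
row 2: denom=12−3·1/4=45/4; d'=(-22−3·-2/3)/(45/4)=-16/9
back: M2=-16/9
back: M1=-2/3−1/4·-16/9=-2/9
M: M0=0, M1=-2/9, M2=-16/9, M3=0
seg 0: a=-3, c=M0/2=0, d=(M1−M0)/(6·3)=-1/81, b=Δ0−h0·(2M0+M1)/6=19/9
seg 1: a=3, c=M1/2=-1/9, d=(M2−M1)/(6·3)=-7/81, b=Δ1−h1·(2M1+M2)/6=16/9
seg 2: a=5, c=M2/2=-8/9, d=(M3−M2)/(6·3)=8/81, b=Δ2−h2·(2M2+M3)/6=-11/9
t_q=21/4 → seg 1, τ=9/4; S=3+16/9·τ+-1/9·τ²+-7/81·τ³=349/64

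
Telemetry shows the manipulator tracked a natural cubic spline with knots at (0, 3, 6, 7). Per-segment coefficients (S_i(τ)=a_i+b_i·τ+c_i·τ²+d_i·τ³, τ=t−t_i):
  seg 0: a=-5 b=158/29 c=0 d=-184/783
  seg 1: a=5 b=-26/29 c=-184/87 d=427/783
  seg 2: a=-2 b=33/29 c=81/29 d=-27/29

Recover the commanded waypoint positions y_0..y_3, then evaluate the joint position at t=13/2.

y_0 = S_0(0) = a_0 = -5
y_1 = S_1(0) = a_1 = 5
y_2 = S_2(0) = a_2 = -2
y_3 = S_2(1) = 1
t_q=13/2 is in segment 2 (τ=1/2); S_2(τ)=-197/232

y_0=-5 y_1=5 y_2=-2 y_3=1
S(13/2) = -197/232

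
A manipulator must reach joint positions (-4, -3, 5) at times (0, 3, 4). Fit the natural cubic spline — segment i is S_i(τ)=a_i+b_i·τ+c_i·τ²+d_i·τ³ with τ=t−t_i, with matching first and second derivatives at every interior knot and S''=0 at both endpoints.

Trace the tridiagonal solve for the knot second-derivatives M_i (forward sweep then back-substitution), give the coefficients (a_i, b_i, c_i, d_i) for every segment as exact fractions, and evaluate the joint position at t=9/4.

  seg 0: a=-4 b=-61/24 c=0 d=23/72
  seg 1: a=-3 b=73/12 c=23/8 d=-23/24
S(9/4) = -3113/512

Δ: Δ0=1/3, Δ1=8
row 1: diag=8, rhs=46; c'=1/8, d'=23/4
back: M1=23/4
M: M0=0, M1=23/4, M2=0
seg 0: a=-4, c=M0/2=0, d=(M1−M0)/(6·3)=23/72, b=Δ0−h0·(2M0+M1)/6=-61/24
seg 1: a=-3, c=M1/2=23/8, d=(M2−M1)/(6·1)=-23/24, b=Δ1−h1·(2M1+M2)/6=73/12
t_q=9/4 → seg 0, τ=9/4; S=-4+-61/24·τ+0·τ²+23/72·τ³=-3113/512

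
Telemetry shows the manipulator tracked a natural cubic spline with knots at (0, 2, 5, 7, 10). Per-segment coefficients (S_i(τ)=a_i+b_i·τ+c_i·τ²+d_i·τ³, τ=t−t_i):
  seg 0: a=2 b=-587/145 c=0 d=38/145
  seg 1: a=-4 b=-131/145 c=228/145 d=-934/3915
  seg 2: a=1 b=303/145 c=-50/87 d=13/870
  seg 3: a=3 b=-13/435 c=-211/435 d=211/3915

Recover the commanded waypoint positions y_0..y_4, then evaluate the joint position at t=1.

y_0 = S_0(0) = a_0 = 2
y_1 = S_1(0) = a_1 = -4
y_2 = S_2(0) = a_2 = 1
y_3 = S_3(0) = a_3 = 3
y_4 = S_3(3) = 0
t_q=1 is in segment 0 (τ=1); S_0(τ)=-259/145

y_0=2 y_1=-4 y_2=1 y_3=3 y_4=0
S(1) = -259/145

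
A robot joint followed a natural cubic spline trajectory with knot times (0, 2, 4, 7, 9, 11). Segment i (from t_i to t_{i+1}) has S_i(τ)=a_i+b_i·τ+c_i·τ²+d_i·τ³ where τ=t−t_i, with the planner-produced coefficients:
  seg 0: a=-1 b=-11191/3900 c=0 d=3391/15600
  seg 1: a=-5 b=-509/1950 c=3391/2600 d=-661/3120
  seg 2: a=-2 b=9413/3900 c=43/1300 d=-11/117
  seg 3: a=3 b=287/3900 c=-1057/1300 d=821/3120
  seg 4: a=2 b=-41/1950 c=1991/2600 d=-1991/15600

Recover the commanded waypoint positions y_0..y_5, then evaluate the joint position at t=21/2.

y_0 = S_0(0) = a_0 = -1
y_1 = S_1(0) = a_1 = -5
y_2 = S_2(0) = a_2 = -2
y_3 = S_3(0) = a_3 = 3
y_4 = S_4(0) = a_4 = 2
y_5 = S_4(2) = 4
t_q=21/2 is in segment 4 (τ=3/2); S_4(τ)=27129/8320

y_0=-1 y_1=-5 y_2=-2 y_3=3 y_4=2 y_5=4
S(21/2) = 27129/8320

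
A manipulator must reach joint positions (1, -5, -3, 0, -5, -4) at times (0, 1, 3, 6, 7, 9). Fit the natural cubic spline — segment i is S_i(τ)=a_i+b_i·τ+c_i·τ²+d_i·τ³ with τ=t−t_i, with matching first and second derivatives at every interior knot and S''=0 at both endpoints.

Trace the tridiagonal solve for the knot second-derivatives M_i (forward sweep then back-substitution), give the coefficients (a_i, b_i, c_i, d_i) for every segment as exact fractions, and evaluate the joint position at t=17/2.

Δ: Δ0=-6, Δ1=1, Δ2=1, Δ3=-5, Δ4=1/2
row 1: diag=6, rhs=42; c'=1/3, d'=7
row 2: denom=10−2·1/3=28/3; d'=(0−2·7)/(28/3)=-3/2
row 3: denom=8−3·9/28=197/28; d'=(-36−3·-3/2)/(197/28)=-882/197
row 4: denom=6−1·28/197=1154/197; d'=(33−1·-882/197)/(1154/197)=7383/1154
back: M4=7383/1154
back: M3=-882/197−28/197·7383/1154=-3108/577
back: M2=-3/2−9/28·-3108/577=267/1154
back: M1=7−1/3·267/1154=7989/1154
M: M0=0, M1=7989/1154, M2=267/1154, M3=-3108/577, M4=7383/1154, M5=0
seg 0: a=1, c=M0/2=0, d=(M1−M0)/(6·1)=2663/2308, b=Δ0−h0·(2M0+M1)/6=-16511/2308
seg 1: a=-5, c=M1/2=7989/2308, d=(M2−M1)/(6·2)=-1287/2308, b=Δ1−h1·(2M1+M2)/6=-4261/1154
seg 2: a=-3, c=M2/2=267/2308, d=(M3−M2)/(6·3)=-2161/6924, b=Δ2−h2·(2M2+M3)/6=3995/1154
seg 3: a=0, c=M3/2=-1554/577, d=(M4−M3)/(6·1)=4533/2308, b=Δ3−h3·(2M3+M4)/6=-9857/2308
seg 4: a=-5, c=M4/2=7383/2308, d=(M5−M4)/(6·2)=-2461/4616, b=Δ4−h4·(2M4+M5)/6=-4345/1154
t_q=17/2 → seg 4, τ=3/2; S=-5+-4345/1154·τ+7383/2308·τ²+-2461/4616·τ³=-193859/36928

  seg 0: a=1 b=-16511/2308 c=0 d=2663/2308
  seg 1: a=-5 b=-4261/1154 c=7989/2308 d=-1287/2308
  seg 2: a=-3 b=3995/1154 c=267/2308 d=-2161/6924
  seg 3: a=0 b=-9857/2308 c=-1554/577 d=4533/2308
  seg 4: a=-5 b=-4345/1154 c=7383/2308 d=-2461/4616
S(17/2) = -193859/36928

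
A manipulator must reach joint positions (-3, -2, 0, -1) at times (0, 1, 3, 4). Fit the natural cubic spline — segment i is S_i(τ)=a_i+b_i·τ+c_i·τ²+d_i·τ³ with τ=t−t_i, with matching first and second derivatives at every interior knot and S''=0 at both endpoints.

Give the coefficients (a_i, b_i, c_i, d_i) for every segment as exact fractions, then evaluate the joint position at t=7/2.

Δ: Δ0=1, Δ1=1, Δ2=-1
row 1: diag=6, rhs=0; c'=1/3, d'=0
row 2: denom=6−2·1/3=16/3; d'=(-12−2·0)/(16/3)=-9/4
back: M2=-9/4
back: M1=0−1/3·-9/4=3/4
M: M0=0, M1=3/4, M2=-9/4, M3=0
seg 0: a=-3, c=M0/2=0, d=(M1−M0)/(6·1)=1/8, b=Δ0−h0·(2M0+M1)/6=7/8
seg 1: a=-2, c=M1/2=3/8, d=(M2−M1)/(6·2)=-1/4, b=Δ1−h1·(2M1+M2)/6=5/4
seg 2: a=0, c=M2/2=-9/8, d=(M3−M2)/(6·1)=3/8, b=Δ2−h2·(2M2+M3)/6=-1/4
t_q=7/2 → seg 2, τ=1/2; S=0+-1/4·τ+-9/8·τ²+3/8·τ³=-23/64

  seg 0: a=-3 b=7/8 c=0 d=1/8
  seg 1: a=-2 b=5/4 c=3/8 d=-1/4
  seg 2: a=0 b=-1/4 c=-9/8 d=3/8
S(7/2) = -23/64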